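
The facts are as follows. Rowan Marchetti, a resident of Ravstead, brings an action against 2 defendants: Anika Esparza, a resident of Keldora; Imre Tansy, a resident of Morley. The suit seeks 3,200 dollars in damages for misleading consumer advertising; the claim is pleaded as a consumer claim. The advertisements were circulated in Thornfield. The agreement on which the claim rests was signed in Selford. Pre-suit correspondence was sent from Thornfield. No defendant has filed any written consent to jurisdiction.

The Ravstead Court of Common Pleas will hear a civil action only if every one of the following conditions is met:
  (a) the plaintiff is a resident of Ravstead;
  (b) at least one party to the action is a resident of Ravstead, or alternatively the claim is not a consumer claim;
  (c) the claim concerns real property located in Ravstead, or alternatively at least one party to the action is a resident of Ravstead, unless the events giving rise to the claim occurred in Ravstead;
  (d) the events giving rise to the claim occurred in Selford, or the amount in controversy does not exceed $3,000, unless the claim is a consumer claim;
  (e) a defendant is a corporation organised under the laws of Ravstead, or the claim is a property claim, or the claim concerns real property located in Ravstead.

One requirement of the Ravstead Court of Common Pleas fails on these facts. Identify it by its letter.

The Ravstead Court of Common Pleas:
  (a) The plaintiff resides in Ravstead. Condition met.
  (b) Rowan Marchetti resides in Ravstead, which satisfies one of the alternatives. Met.
  (c) Rowan Marchetti resides in Ravstead, so this disjunct is met. Condition met.
  (d) The operative events occurred in Thornfield, not Selford; the amount in controversy is 3,200 dollars, above the USD 3,000 ceiling — every alternative fails. However, the claim is a consumer claim, so the 'unless' proviso supplies this condition. Satisfied.
  (e) No defendant is a corporation; the claim is a consumer claim, not a property claim; the claim does not concern real property — no alternative holds. Not satisfied.
Only condition (e) fails.

(e)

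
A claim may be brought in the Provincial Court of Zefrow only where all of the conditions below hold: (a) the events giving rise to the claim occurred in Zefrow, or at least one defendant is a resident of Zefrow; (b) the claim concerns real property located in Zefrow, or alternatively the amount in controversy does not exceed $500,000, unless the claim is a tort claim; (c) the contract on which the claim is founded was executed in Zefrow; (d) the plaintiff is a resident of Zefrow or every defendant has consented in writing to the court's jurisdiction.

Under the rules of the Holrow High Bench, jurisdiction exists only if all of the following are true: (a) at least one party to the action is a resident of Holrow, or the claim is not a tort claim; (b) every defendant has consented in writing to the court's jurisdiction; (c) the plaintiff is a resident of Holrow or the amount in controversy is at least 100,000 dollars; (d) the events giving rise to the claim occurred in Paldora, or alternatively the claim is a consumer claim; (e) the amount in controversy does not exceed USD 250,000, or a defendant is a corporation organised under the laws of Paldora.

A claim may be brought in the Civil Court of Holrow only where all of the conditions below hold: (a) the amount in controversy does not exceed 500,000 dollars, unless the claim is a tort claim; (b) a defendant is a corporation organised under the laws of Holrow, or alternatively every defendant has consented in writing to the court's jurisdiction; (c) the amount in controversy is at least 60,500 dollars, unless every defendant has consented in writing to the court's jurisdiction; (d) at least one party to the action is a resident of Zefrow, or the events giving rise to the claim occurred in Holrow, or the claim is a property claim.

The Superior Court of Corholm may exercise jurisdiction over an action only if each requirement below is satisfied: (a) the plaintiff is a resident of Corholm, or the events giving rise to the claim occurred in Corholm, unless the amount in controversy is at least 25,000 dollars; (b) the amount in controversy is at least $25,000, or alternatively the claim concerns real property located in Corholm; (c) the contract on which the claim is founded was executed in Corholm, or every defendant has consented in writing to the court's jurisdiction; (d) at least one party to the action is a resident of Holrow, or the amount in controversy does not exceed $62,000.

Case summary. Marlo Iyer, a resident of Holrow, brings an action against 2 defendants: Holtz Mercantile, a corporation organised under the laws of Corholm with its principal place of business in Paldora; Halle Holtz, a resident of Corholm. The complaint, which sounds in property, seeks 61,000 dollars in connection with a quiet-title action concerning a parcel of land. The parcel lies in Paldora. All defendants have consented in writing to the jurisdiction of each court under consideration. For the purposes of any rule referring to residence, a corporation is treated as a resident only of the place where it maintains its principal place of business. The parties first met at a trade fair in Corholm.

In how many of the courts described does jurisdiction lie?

3

The Provincial Court of Zefrow:
  (a) The operative events occurred in Paldora, not Zefrow; no defendant resides in Zefrow (they reside in Paldora, Corholm) — none of the alternatives is met. Not met.
  (b) The amount in controversy is $61,000, within the $500,000 ceiling, so one alternative holds. Condition met.
  (c) No contract (and hence no place of execution) is alleged. Not met.
  (d) Every defendant has filed written consent, which satisfies one of the alternatives. Met.
  → The court lacks jurisdiction.
The Holrow High Bench:
  (a) Marlo Iyer resides in Holrow, so this disjunct is met. Condition met.
  (b) Every defendant has filed written consent. Met.
  (c) The plaintiff resides in Holrow, which satisfies one of the alternatives. Condition met.
  (d) The operative events occurred in Paldora, so one alternative holds. Satisfied.
  (e) The amount in controversy is $61,000, within the $250,000 ceiling, so one alternative holds. Met.
  → All conditions met; jurisdiction exists.
The Civil Court of Holrow:
  (a) The amount in controversy is $61,000, within the 500,000 dollars ceiling. Met.
  (b) Every defendant has filed written consent — that alternative is enough. Satisfied.
  (c) The amount in controversy is $61,000, which meets the 60,500 dollars floor. Met.
  (d) The claim is a property claim — that alternative is enough. Met.
  → Jurisdiction lies.
The Superior Court of Corholm:
  (a) The plaintiff resides in Holrow, not Corholm; the operative events occurred in Paldora, not Corholm — no alternative holds. The proviso rescues it, though: the amount in controversy is 61,000 dollars, which meets the $25,000 floor. Met.
  (b) The amount in controversy is 61,000 dollars, which meets the 25,000 dollars floor — that alternative is enough. Condition met.
  (c) Every defendant has filed written consent, which satisfies one of the alternatives. Condition met.
  (d) Marlo Iyer resides in Holrow — that alternative is enough. Condition met.
  → Every requirement is satisfied — jurisdiction.
Courts with jurisdiction: the Holrow High Bench, the Civil Court of Holrow, the Superior Court of Corholm — 3 in total.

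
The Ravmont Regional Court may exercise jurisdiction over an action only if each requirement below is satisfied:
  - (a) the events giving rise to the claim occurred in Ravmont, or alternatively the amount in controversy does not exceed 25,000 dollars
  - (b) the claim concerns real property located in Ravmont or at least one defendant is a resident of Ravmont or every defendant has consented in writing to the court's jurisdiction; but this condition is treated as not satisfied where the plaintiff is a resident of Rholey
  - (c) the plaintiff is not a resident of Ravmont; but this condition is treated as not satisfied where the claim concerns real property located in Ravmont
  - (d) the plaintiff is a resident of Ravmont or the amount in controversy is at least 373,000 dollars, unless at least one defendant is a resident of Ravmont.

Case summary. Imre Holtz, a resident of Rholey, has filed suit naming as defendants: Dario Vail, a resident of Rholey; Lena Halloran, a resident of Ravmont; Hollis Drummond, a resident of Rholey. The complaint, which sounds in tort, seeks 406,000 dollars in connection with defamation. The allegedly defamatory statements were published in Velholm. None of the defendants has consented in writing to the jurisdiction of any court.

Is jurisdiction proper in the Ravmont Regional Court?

No

The Ravmont Regional Court:
  (a) The operative events occurred in Velholm, not Ravmont; the amount in controversy is $406,000, above the USD 25,000 ceiling — none of the alternatives is met. Condition not met.
  (b) Lena Halloran resides in Ravmont — that alternative is enough. But the plaintiff resides in Rholey, triggering the carve-out and defeating this condition. Not met.
  (c) The plaintiff resides in Rholey, which is not Ravmont. And the carve-out is inapplicable — the claim does not concern real property. Satisfied.
  (d) The amount in controversy is USD 406,000, which meets the $373,000 floor, which satisfies one of the alternatives. Met.
  → No jurisdiction.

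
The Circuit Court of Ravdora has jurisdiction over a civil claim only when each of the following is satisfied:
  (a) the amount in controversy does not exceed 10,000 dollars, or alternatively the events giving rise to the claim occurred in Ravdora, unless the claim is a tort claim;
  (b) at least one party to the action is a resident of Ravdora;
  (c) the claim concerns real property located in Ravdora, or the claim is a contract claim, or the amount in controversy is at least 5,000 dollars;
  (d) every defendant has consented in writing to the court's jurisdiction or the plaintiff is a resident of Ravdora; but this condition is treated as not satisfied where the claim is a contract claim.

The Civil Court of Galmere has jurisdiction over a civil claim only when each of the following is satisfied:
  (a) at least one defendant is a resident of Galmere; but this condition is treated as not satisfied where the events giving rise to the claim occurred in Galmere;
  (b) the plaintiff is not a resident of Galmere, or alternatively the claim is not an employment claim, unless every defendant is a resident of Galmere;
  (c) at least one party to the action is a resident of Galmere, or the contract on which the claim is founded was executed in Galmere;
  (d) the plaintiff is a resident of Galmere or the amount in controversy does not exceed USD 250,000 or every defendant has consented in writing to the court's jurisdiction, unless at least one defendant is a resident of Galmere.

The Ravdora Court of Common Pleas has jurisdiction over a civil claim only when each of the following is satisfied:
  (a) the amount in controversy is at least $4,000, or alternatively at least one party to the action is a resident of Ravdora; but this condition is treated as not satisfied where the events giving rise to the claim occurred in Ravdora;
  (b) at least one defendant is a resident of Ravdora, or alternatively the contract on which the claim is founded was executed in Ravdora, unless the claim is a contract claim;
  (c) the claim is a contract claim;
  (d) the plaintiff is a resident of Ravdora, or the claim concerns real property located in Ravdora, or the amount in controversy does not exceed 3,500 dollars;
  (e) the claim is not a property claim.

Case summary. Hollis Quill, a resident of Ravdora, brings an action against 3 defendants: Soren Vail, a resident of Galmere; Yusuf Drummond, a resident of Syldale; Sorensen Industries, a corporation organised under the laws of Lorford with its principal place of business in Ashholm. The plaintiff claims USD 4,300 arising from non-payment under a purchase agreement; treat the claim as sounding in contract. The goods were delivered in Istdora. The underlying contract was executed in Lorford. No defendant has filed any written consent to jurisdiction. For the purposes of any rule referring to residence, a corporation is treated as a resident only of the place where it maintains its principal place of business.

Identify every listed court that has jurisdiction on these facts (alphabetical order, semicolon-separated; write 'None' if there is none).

The Circuit Court of Ravdora:
  (a) The amount in controversy is $4,300, within the 10,000 dollars ceiling, so one alternative holds. Met.
  (b) Hollis Quill resides in Ravdora. Condition met.
  (c) The claim is a contract claim — that alternative is enough. Condition met.
  (d) The plaintiff resides in Ravdora, so this disjunct is met. But the carve-out bites: the claim is a contract claim. Not satisfied.
  → At least one condition fails; no jurisdiction.
The Civil Court of Galmere:
  (a) Soren Vail resides in Galmere. The carve-out does not apply: the operative events occurred in Istdora, not Galmere. Condition met.
  (b) The plaintiff resides in Ravdora, which is not Galmere, so this disjunct is met. Met.
  (c) Soren Vail resides in Galmere — that alternative is enough. Satisfied.
  (d) The amount in controversy is USD 4,300, within the $250,000 ceiling, so one alternative holds. Satisfied.
  → Jurisdiction lies.
The Ravdora Court of Common Pleas:
  (a) The amount in controversy is $4,300, which meets the $4,000 floor, so this disjunct is met. The exception is not triggered, since the operative events occurred in Istdora, not Ravdora. Satisfied.
  (b) No defendant resides in Ravdora (they reside in Galmere, Syldale, Ashholm); the contract was executed in Lorford, not Ravdora — no alternative holds. But the claim is a contract claim, and the 'unless' clause therefore excuses the requirement. Satisfied.
  (c) The claim is a contract claim. Satisfied.
  (d) The plaintiff resides in Ravdora, so this disjunct is met. Condition met.
  (e) The claim is a contract claim, not a property claim. Satisfied.
  → Every requirement is satisfied — jurisdiction.

the Civil Court of Galmere; the Ravdora Court of Common Pleas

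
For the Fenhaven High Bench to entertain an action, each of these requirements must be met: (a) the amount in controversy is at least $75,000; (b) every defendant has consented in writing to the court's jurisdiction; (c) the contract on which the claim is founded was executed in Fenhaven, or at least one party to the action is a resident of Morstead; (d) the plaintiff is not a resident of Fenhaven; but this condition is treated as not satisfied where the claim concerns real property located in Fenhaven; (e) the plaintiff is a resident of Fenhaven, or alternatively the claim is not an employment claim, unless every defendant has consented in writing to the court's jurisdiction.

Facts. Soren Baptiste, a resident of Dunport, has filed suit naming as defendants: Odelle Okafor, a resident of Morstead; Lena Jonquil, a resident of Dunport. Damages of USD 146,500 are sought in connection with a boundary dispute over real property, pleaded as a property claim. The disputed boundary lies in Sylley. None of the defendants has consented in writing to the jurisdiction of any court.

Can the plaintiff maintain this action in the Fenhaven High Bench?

The Fenhaven High Bench:
  (a) The amount in controversy is USD 146,500, which meets the $75,000 floor. Satisfied.
  (b) No such written consent has been filed. Not satisfied.
  (c) Odelle Okafor resides in Morstead, which satisfies one of the alternatives. Satisfied.
  (d) The plaintiff resides in Dunport, which is not Fenhaven. The exception is not triggered, since the property lies in Sylley, not Fenhaven. Satisfied.
  (e) The claim is a property claim, not an employment claim — that alternative is enough. Met.
  → At least one condition fails; no jurisdiction.

No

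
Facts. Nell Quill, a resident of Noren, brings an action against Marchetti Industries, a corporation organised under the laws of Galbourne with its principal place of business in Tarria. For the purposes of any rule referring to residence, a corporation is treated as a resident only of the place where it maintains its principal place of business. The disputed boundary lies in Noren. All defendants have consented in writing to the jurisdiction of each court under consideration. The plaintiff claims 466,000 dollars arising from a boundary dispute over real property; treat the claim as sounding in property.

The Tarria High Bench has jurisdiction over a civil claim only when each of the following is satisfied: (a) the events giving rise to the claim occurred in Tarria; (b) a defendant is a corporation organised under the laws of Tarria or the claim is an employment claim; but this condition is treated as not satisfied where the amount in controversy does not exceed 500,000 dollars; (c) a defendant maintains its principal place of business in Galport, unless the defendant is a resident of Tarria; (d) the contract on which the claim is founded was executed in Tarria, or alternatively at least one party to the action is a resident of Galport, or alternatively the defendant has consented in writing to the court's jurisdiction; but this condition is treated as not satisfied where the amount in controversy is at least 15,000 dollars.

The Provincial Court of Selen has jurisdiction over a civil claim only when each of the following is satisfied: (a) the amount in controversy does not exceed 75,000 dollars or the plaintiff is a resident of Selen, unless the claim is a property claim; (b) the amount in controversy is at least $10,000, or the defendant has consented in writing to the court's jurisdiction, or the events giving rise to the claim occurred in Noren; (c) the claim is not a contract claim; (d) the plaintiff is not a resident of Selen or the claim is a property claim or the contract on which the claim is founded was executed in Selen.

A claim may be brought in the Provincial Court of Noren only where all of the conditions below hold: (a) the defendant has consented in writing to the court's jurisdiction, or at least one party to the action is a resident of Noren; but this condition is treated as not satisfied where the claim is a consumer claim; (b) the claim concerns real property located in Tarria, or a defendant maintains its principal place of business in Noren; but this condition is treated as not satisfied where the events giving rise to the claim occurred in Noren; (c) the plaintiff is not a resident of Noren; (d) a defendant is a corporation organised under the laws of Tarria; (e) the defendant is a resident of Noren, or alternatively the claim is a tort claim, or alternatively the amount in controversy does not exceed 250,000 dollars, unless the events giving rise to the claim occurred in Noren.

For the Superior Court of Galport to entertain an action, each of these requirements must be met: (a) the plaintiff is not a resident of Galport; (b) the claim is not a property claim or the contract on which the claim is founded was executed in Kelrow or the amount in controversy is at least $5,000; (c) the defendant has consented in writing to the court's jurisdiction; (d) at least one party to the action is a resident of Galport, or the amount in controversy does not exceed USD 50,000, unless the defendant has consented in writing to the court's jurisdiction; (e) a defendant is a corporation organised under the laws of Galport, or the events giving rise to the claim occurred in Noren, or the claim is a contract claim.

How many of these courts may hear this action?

2

The Tarria High Bench:
  (a) The operative events occurred in Noren, not Tarria. Not met.
  (b) The corporate defendant(s) are organised in Galbourne, not Tarria; the claim is a property claim, not an employment claim — every alternative fails. Not satisfied.
  (c) The corporate defendant(s) have their principal place of business in Tarria, not Galport. But the defendant resides in Tarria, and the 'unless' clause therefore excuses the requirement. Met.
  (d) Every defendant has filed written consent, so this disjunct is met. However, the amount in controversy is USD 466,000, which meets the USD 15,000 floor, which falls within the stated exception and so defeats the condition. Condition not met.
  → No jurisdiction.
The Provincial Court of Selen:
  (a) The amount in controversy is $466,000, above the 75,000 dollars ceiling; the plaintiff resides in Noren, not Selen — none of the alternatives is met. The proviso rescues it, though: the claim is a property claim. Met.
  (b) The amount in controversy is $466,000, which meets the USD 10,000 floor — that alternative is enough. Met.
  (c) The claim is a property claim, not a contract claim. Met.
  (d) The plaintiff resides in Noren, which is not Selen, so this disjunct is met. Met.
  → Jurisdiction lies.
The Provincial Court of Noren:
  (a) Every defendant has filed written consent, which satisfies one of the alternatives. The carve-out does not apply: the claim is a property claim, not a consumer claim. Met.
  (b) The property lies in Noren, not Tarria; the corporate defendant(s) have their principal place of business in Tarria, not Noren — every alternative fails. Not met.
  (c) The plaintiff resides in Noren. Fails.
  (d) The corporate defendant(s) are organised in Galbourne, not Tarria. Not satisfied.
  (e) The defendant resides in Tarria, not Noren; the claim is a property claim, not a tort claim; the amount in controversy is USD 466,000, above the USD 250,000 ceiling — none of the alternatives is met. However, the operative events occurred in Noren, so the 'unless' proviso supplies this condition. Condition met.
  → Not every requirement is met — no jurisdiction.
The Superior Court of Galport:
  (a) The plaintiff resides in Noren, which is not Galport. Condition met.
  (b) The amount in controversy is $466,000, which meets the USD 5,000 floor, so this disjunct is met. Satisfied.
  (c) Every defendant has filed written consent. Satisfied.
  (d) No party resides in Galport; the amount in controversy is $466,000, above the 50,000 dollars ceiling — no alternative holds. The proviso rescues it, though: every defendant has filed written consent. Met.
  (e) The operative events occurred in Noren — that alternative is enough. Condition met.
  → Jurisdiction lies.
Courts with jurisdiction: the Provincial Court of Selen, the Superior Court of Galport — 2 in total.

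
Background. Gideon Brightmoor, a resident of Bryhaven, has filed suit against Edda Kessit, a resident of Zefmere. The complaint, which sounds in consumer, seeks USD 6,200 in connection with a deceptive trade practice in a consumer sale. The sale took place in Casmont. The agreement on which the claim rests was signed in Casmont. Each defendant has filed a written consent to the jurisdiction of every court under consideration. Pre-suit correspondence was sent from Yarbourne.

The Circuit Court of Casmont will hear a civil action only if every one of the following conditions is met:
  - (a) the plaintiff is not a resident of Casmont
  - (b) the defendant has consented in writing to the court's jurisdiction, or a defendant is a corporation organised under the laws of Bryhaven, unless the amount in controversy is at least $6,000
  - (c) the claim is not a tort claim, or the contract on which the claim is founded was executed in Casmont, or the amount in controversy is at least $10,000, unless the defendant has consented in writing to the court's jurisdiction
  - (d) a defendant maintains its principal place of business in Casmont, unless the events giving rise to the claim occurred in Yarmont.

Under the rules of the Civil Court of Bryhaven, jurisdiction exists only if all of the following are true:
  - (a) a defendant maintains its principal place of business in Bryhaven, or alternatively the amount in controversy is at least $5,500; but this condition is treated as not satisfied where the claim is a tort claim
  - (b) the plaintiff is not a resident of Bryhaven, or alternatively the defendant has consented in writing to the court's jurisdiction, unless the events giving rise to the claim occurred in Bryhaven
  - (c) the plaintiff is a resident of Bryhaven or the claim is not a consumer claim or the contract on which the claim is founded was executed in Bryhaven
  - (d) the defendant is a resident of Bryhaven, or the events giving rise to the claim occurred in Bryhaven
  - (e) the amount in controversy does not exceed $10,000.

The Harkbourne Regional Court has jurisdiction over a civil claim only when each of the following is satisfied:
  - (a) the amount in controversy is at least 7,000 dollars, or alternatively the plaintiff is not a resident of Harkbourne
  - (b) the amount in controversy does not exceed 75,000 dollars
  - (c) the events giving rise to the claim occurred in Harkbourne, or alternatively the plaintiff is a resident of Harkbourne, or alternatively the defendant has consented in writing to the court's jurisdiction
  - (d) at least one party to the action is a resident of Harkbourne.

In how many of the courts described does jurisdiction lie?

0

The Circuit Court of Casmont:
  (a) The plaintiff resides in Bryhaven, which is not Casmont. Satisfied.
  (b) Every defendant has filed written consent, so this disjunct is met. Met.
  (c) The claim is a consumer claim, not a tort claim, which satisfies one of the alternatives. Satisfied.
  (d) No defendant is a corporation. And the operative events occurred in Casmont, not Yarmont, so the proviso does not save it. Condition not met.
  → Not every requirement is met — no jurisdiction.
The Civil Court of Bryhaven:
  (a) The amount in controversy is USD 6,200, which meets the $5,500 floor, so one alternative holds. The carve-out does not apply: the claim is a consumer claim, not a tort claim. Met.
  (b) Every defendant has filed written consent, so one alternative holds. Satisfied.
  (c) The plaintiff resides in Bryhaven — that alternative is enough. Condition met.
  (d) The defendant resides in Zefmere, not Bryhaven; the operative events occurred in Casmont, not Bryhaven — every alternative fails. Not met.
  (e) The amount in controversy is $6,200, within the 10,000 dollars ceiling. Satisfied.
  → At least one condition fails; no jurisdiction.
The Harkbourne Regional Court:
  (a) The plaintiff resides in Bryhaven, which is not Harkbourne, so one alternative holds. Condition met.
  (b) The amount in controversy is 6,200 dollars, within the 75,000 dollars ceiling. Met.
  (c) Every defendant has filed written consent — that alternative is enough. Condition met.
  (d) No party resides in Harkbourne. Condition not met.
  → The court lacks jurisdiction.
No court satisfies all of its conditions.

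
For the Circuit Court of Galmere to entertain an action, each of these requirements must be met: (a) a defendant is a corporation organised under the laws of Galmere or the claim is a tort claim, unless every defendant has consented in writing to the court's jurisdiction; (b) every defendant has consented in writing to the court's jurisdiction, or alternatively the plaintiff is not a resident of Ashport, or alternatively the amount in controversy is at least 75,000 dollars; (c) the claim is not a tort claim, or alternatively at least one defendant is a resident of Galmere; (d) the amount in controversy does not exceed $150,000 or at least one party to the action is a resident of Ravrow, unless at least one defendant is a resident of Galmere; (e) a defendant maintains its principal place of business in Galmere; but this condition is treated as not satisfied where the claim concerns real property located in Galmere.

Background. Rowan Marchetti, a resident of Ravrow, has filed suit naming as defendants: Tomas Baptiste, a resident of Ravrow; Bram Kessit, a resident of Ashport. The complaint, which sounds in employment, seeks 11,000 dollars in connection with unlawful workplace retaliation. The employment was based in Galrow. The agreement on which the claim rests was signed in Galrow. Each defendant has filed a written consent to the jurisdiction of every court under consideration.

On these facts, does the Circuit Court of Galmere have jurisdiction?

The Circuit Court of Galmere:
  (a) No defendant is a corporation; the claim is an employment claim, not a tort claim — none of the alternatives is met. The proviso rescues it, though: every defendant has filed written consent. Condition met.
  (b) Every defendant has filed written consent, so this disjunct is met. Condition met.
  (c) The claim is an employment claim, not a tort claim, which satisfies one of the alternatives. Satisfied.
  (d) The amount in controversy is $11,000, within the $150,000 ceiling, so this disjunct is met. Condition met.
  (e) No defendant is a corporation. Not satisfied.
  → Not every requirement is met — no jurisdiction.

No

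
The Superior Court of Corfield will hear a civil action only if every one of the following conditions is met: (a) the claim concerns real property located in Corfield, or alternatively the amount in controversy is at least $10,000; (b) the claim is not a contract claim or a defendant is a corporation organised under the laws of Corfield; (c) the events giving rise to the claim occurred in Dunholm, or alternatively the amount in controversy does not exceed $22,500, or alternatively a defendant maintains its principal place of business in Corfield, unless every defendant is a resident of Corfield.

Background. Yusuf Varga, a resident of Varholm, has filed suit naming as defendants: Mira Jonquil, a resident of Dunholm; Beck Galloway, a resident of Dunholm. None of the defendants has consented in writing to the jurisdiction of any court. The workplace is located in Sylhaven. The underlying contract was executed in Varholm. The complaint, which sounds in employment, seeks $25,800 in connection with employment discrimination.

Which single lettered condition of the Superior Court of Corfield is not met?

The Superior Court of Corfield:
  (a) The amount in controversy is 25,800 dollars, which meets the 10,000 dollars floor, which satisfies one of the alternatives. Satisfied.
  (b) The claim is an employment claim, not a contract claim, so one alternative holds. Condition met.
  (c) The operative events occurred in Sylhaven, not Dunholm; the amount in controversy is USD 25,800, above the $22,500 ceiling; no defendant is a corporation — none of the alternatives is met. Nor does the 'unless' clause help: the defendants reside as follows — Mira Jonquil in Dunholm, Beck Galloway in Dunholm — not all in Corfield. Not satisfied.
Only condition (c) fails.

(c)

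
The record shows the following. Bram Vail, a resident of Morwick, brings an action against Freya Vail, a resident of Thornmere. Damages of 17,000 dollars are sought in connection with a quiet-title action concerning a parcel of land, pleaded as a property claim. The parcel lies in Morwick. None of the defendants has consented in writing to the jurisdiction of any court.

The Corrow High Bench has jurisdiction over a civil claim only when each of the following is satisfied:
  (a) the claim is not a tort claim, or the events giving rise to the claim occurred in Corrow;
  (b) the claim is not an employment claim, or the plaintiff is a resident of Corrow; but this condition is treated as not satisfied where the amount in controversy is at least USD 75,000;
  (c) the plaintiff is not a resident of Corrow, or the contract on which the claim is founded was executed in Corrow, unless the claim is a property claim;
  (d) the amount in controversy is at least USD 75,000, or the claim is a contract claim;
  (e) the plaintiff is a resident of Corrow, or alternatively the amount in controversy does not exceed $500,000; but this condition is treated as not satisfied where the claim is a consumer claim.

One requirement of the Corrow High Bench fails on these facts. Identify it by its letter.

The Corrow High Bench:
  (a) The claim is a property claim, not a tort claim, which satisfies one of the alternatives. Condition met.
  (b) The claim is a property claim, not an employment claim — that alternative is enough. The exception is not triggered, since the amount in controversy is USD 17,000, below the USD 75,000 floor. Met.
  (c) The plaintiff resides in Morwick, which is not Corrow, so one alternative holds. Met.
  (d) The amount in controversy is 17,000 dollars, below the USD 75,000 floor; the claim is a property claim, not a contract claim — none of the alternatives is met. Fails.
  (e) The amount in controversy is USD 17,000, within the $500,000 ceiling, so this disjunct is met. The carve-out does not apply: the claim is a property claim, not a consumer claim. Condition met.
Only condition (d) fails.

(d)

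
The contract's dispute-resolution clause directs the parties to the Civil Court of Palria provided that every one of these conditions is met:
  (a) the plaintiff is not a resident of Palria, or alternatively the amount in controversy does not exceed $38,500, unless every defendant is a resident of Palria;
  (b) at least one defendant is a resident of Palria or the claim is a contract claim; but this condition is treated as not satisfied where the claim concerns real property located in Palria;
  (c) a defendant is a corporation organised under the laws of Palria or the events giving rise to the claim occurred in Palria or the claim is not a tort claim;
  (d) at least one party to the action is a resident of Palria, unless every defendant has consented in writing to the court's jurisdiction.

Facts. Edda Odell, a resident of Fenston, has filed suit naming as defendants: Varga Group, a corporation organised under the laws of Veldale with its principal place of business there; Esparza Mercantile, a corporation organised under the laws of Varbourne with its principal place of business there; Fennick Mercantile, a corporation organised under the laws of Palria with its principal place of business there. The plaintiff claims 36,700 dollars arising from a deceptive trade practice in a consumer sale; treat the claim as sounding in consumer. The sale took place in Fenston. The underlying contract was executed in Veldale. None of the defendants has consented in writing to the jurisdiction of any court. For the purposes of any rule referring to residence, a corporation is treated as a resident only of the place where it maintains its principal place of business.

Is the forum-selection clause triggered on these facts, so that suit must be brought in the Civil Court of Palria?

Yes

The Civil Court of Palria:
  (a) The plaintiff resides in Fenston, which is not Palria — that alternative is enough. Met.
  (b) Fennick Mercantile resides in Palria — that alternative is enough. The exception is not triggered, since the claim does not concern real property. Met.
  (c) Fennick Mercantile is organised under the laws of Palria, so one alternative holds. Met.
  (d) Fennick Mercantile resides in Palria. Condition met.
  → Forum clause is triggered.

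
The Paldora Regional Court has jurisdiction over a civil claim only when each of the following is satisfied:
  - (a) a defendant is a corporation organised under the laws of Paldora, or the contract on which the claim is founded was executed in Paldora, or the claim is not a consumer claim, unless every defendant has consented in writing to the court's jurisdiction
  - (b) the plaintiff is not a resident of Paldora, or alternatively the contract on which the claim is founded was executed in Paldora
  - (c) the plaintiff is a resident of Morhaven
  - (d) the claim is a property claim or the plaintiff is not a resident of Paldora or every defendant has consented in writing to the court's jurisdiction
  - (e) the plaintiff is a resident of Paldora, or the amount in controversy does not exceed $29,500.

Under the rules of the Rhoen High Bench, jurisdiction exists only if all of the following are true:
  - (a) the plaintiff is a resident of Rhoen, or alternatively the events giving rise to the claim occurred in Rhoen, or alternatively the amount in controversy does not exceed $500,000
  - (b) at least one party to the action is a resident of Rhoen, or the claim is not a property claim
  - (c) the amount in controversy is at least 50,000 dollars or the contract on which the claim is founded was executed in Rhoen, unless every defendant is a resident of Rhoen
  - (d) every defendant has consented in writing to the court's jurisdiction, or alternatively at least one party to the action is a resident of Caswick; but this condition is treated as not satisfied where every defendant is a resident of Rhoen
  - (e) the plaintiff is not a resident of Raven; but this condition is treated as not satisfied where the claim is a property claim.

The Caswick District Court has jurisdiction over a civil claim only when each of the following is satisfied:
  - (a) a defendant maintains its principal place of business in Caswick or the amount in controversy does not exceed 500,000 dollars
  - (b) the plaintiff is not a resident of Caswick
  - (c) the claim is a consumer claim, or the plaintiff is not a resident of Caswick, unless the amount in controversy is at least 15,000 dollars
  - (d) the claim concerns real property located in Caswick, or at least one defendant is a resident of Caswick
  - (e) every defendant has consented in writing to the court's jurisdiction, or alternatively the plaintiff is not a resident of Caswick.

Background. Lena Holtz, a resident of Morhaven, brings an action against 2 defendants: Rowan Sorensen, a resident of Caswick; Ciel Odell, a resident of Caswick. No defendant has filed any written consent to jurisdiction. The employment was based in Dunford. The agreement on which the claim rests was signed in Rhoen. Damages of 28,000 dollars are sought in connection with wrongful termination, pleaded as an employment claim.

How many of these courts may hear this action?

The Paldora Regional Court:
  (a) The claim is an employment claim, not a consumer claim, so this disjunct is met. Met.
  (b) The plaintiff resides in Morhaven, which is not Paldora, so one alternative holds. Satisfied.
  (c) The plaintiff resides in Morhaven. Condition met.
  (d) The plaintiff resides in Morhaven, which is not Paldora, which satisfies one of the alternatives. Met.
  (e) The amount in controversy is $28,000, within the USD 29,500 ceiling, so this disjunct is met. Satisfied.
  → Jurisdiction lies.
The Rhoen High Bench:
  (a) The amount in controversy is USD 28,000, within the USD 500,000 ceiling, so one alternative holds. Met.
  (b) The claim is an employment claim, not a property claim, so this disjunct is met. Satisfied.
  (c) The contract was executed in Rhoen — that alternative is enough. Met.
  (d) Rowan Sorensen resides in Caswick, so one alternative holds. And the carve-out is inapplicable — the defendants reside as follows — Rowan Sorensen in Caswick, Ciel Odell in Caswick — not all in Rhoen. Condition met.
  (e) The plaintiff resides in Morhaven, which is not Raven. The exception is not triggered, since the claim is an employment claim, not a property claim. Met.
  → All conditions met; jurisdiction exists.
The Caswick District Court:
  (a) The amount in controversy is USD 28,000, within the 500,000 dollars ceiling, so one alternative holds. Condition met.
  (b) The plaintiff resides in Morhaven, which is not Caswick. Satisfied.
  (c) The plaintiff resides in Morhaven, which is not Caswick, so this disjunct is met. Met.
  (d) Rowan Sorensen resides in Caswick, so this disjunct is met. Satisfied.
  (e) The plaintiff resides in Morhaven, which is not Caswick, which satisfies one of the alternatives. Condition met.
  → Every requirement is satisfied — jurisdiction.
Courts with jurisdiction: the Paldora Regional Court, the Rhoen High Bench, the Caswick District Court — 3 in total.

3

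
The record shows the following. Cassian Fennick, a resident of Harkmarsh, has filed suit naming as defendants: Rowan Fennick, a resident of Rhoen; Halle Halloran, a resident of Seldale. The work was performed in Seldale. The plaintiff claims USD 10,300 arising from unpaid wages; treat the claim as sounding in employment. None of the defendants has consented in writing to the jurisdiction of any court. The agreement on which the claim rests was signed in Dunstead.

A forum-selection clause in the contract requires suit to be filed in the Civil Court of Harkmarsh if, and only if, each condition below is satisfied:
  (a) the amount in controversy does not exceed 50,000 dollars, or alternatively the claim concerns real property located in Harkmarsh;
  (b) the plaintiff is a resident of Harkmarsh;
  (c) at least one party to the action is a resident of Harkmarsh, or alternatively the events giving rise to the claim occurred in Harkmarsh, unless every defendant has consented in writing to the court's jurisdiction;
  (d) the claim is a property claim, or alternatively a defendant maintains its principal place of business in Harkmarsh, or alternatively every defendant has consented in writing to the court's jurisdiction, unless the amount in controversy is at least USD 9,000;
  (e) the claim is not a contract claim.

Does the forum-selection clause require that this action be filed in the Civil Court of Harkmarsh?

The Civil Court of Harkmarsh:
  (a) The amount in controversy is 10,300 dollars, within the USD 50,000 ceiling, which satisfies one of the alternatives. Met.
  (b) The plaintiff resides in Harkmarsh. Satisfied.
  (c) Cassian Fennick resides in Harkmarsh, which satisfies one of the alternatives. Satisfied.
  (d) The claim is an employment claim, not a property claim; no defendant is a corporation; no such written consent has been filed — every alternative fails. The proviso rescues it, though: the amount in controversy is USD 10,300, which meets the $9,000 floor. Condition met.
  (e) The claim is an employment claim, not a contract claim. Condition met.
  → Forum clause is triggered.

Yes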